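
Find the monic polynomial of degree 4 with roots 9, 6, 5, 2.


A monic polynomial with roots 9, 6, 5, 2 is:
p(x) = (x - 9)(x - 6)(x - 5)(x - 2)
After multiplying by (x - 9): x - 9
After multiplying by (x - 6): x^2 - 15x + 54
After multiplying by (x - 5): x^3 - 20x^2 + 129x - 270
After multiplying by (x - 2): x^4 - 22x^3 + 169x^2 - 528x + 540

x^4 - 22x^3 + 169x^2 - 528x + 540


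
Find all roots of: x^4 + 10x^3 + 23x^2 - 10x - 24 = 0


Let p(x) = x^4 + 10x^3 + 23x^2 - 10x - 24. By the rational root theorem (leading coefficient 1), any rational root is an integer divisor of 24: try ±1, ±2, ... in turn.
Test x = 1: value = 0 ✓, so (x - 1) is a factor.
Synthetic division by (x - 1): bring down 1; 1(1) + 10 = 11; 11(1) + 23 = 34; 34(1) - 10 = 24; 24(1) - 24 = 0 → quotient x^3 + 11x^2 + 34x + 24, remainder 0.
Continue with the quotient x^3 + 11x^2 + 34x + 24 (candidates must divide 24; re-test x = 1 first in case it repeats).
Test x = 1: value = 70 ≠ 0.
Test x = -1: value = 0 ✓, so (x + 1) is a factor.
Synthetic division by (x + 1): bring down 1; 1(-1) + 11 = 10; 10(-1) + 34 = 24; 24(-1) + 24 = 0 → quotient x^2 + 10x + 24, remainder 0.
Solve the quadratic x^2 + 10x + 24 = 0: discriminant = 10^2 - 4(1)(24) = 100 - 96 = 4.
sqrt(4) = 2, so x = (-10 ± 2)/2: x = -4 or x = -6.
Collecting all roots found:

x = -6, x = -4, x = -1, x = 1


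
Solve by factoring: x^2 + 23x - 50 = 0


We need two numbers that multiply to -50 and add to 23.
Those numbers are -2 and 25 (since (-2) * 25 = -50 and (-2) + 25 = 23).
So x^2 + 23x - 50 = (x - 2)(x + 25) = 0
Setting each factor to zero: x = 2 or x = -25

x = -25, x = 2


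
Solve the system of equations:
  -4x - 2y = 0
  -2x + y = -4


Using Cramer's rule:
Determinant D = (-4)(1) - (-2)(-2) = -4 - 4 = -8
Dx = (0)(1) - (-4)(-2) = 0 - 8 = -8
Dy = (-4)(-4) - (-2)(0) = 16 - 0 = 16
x = Dx/D = -8/-8 = 1
y = Dy/D = 16/-8 = -2

x = 1, y = -2


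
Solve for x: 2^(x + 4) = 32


Express both sides with the same base.
32 = 2^5
Since the bases match, equate exponents: x + 4 = 5
So x = 5 - (4) = 1

x = 1


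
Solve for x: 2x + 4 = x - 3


Starting with: 2x + 4 = x - 3
Move all x terms to left: (2 - 1)x = -3 - 4
Simplify: x = -7
Divide both sides by 1: x = -7

x = -7


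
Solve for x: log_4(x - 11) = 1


Convert to exponential form: x - 11 = 4^1 = 4
x = 4 + 11 = 15
Check: log_4(15 - 11) = log_4(4) = log_4(4) = 1 ✓

x = 15


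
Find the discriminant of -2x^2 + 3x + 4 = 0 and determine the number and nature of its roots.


For ax^2 + bx + c = 0, discriminant D = b^2 - 4ac
Here a = -2, b = 3, c = 4
D = (3)^2 - 4(-2)(4) = 9 + 32 = 41

D = 41 > 0 but not a perfect square
The equation has 2 distinct real irrational roots.

Discriminant = 41, 2 distinct real irrational roots


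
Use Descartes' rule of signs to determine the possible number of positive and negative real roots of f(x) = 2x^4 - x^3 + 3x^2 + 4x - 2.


Descartes' rule of signs:

For positive roots, count sign changes in f(x) = 2x^4 - x^3 + 3x^2 + 4x - 2:
Signs of coefficients: +, -, +, +, -
Number of sign changes: 3
Possible positive real roots: 3, 1

For negative roots, examine f(-x) = 2x^4 + x^3 + 3x^2 - 4x - 2:
Signs of coefficients: +, +, +, -, -
Number of sign changes: 1
Possible negative real roots: 1

Positive roots: 3 or 1; Negative roots: 1


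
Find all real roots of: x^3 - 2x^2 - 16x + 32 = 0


Let p(x) = x^3 - 2x^2 - 16x + 32. By the rational root theorem (leading coefficient 1), any rational root is an integer divisor of 32: try ±1, ±2, ... in turn.
Test x = 1: value = 15 ≠ 0.
Test x = -1: value = 45 ≠ 0.
Test x = 2: value = 0 ✓, so (x - 2) is a factor.
Synthetic division by (x - 2): bring down 1; 1(2) - 2 = 0; 0(2) - 16 = -16; (-16)(2) + 32 = 0 → quotient x^2 - 16, remainder 0.
Solve the quadratic x^2 - 16 = 0: discriminant = 0^2 - 4(1)(-16) = 0 + 64 = 64.
sqrt(64) = 8, so x = (0 ± 8)/2: x = 4 or x = -4.

x = -4, x = 2, x = 4


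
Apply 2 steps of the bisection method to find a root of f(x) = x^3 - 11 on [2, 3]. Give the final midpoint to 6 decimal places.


f(x) = x^3 - 11
f(2) = -3 < 0
f(3) = 16 > 0

Step 1: midpoint = (2.000000 + 3.000000)/2 = 2.500000
  f(2.500000) = 4.625000
  f(mid) > 0, so root is in [2.000000, 2.500000]

Step 2: midpoint = (2.000000 + 2.500000)/2 = 2.250000
  f(2.250000) = 0.390625
  f(mid) > 0, so root is in [2.000000, 2.250000]

midpoint = 2.250000


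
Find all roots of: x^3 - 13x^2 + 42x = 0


The constant term is 0, so x = 0 is a root. Factor out x:
  x^2 - 13x + 42 = 0
Solve the quadratic x^2 - 13x + 42 = 0: discriminant = (-13)^2 - 4(1)(42) = 169 - 168 = 1.
sqrt(1) = 1, so x = (13 ± 1)/2: x = 7 or x = 6.
Collecting all roots found:

x = 0, x = 6, x = 7


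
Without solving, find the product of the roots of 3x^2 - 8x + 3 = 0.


By Vieta's formulas for ax^2 + bx + c = 0:
  Sum of roots = -b/a
  Product of roots = c/a

Here a = 3, b = -8, c = 3
Sum = -(-8)/3 = 8/3
Product = 3/3 = 1

Product = 1


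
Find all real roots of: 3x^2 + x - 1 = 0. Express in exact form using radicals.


Using the quadratic formula: x = (-b ± sqrt(b^2 - 4ac)) / (2a)
Here a = 3, b = 1, c = -1
Discriminant = b^2 - 4ac = 1^2 - 4(3)(-1) = 1 + 12 = 13
Since discriminant = 13 > 0, there are two real roots.
x = (-1 ± sqrt(13)) / 6
Numerically: x ≈ 0.4343 or x ≈ -0.7676

x = (-1 + sqrt(13)) / 6 or x = (-1 - sqrt(13)) / 6


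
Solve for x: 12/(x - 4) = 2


Multiply both sides by (x - 4): 12 = 2(x - 4)
Distribute: 12 = 2x - 8
2x = 12 + 8 = 20
x = 10

x = 10


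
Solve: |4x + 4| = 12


An absolute value equation |expr| = 12 gives two cases:
Case 1: 4x + 4 = 12
  4x = 8, so x = 2
Case 2: 4x + 4 = -12
  4x = -16, so x = -4

x = -4, x = 2


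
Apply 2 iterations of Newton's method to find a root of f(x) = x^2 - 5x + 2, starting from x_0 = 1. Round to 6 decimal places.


Newton's method: x_(n+1) = x_n - f(x_n)/f'(x_n)
f(x) = x^2 - 5x + 2
f'(x) = 2x - 5

Iteration 1:
  f(1.000000) = -2.000000
  f'(1.000000) = -3.000000
  x_1 = 1.000000 - (-2.000000)/(-3.000000) = 0.333333

Iteration 2:
  f(0.333333) = 0.444444
  f'(0.333333) = -4.333333
  x_2 = 0.333333 - (0.444444)/(-4.333333) = 0.435897

x_2 = 0.435897


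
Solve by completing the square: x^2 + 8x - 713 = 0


Start: x^2 + 8x - 713 = 0
Move constant: x^2 + 8x = 713
Half of 8 is 4, squared is 16
Add 16 to both sides: x^2 + 8x + 16 = 729
(x + 4)^2 = 729
x + 4 = ±27
x = -4 + 27 = 23 or x = -4 - 27 = -31

x = -31, x = 23


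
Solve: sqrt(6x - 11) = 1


Square both sides: 6x - 11 = 1^2 = 1
6x = 1 + 11 = 12
x = 2
Check: sqrt(6*2 - 11) = sqrt(1) = 1 ✓

x = 2


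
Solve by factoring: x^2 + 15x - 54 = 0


We need two numbers that multiply to -54 and add to 15.
Those numbers are -3 and 18 (since (-3) * 18 = -54 and (-3) + 18 = 15).
So x^2 + 15x - 54 = (x - 3)(x + 18) = 0
Setting each factor to zero: x = 3 or x = -18

x = -18, x = 3


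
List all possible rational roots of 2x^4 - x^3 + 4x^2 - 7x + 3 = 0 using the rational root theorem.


Rational root theorem: possible roots are ±p/q where:
  p divides the constant term (3): p ∈ {1, 3}
  q divides the leading coefficient (2): q ∈ {1, 2}

All possible rational roots: -3, -3/2, -1, -1/2, 1/2, 1, 3/2, 3

-3, -3/2, -1, -1/2, 1/2, 1, 3/2, 3


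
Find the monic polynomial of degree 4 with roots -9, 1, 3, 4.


A monic polynomial with roots -9, 1, 3, 4 is:
p(x) = (x + 9)(x - 1)(x - 3)(x - 4)
After multiplying by (x + 9): x + 9
After multiplying by (x - 1): x^2 + 8x - 9
After multiplying by (x - 3): x^3 + 5x^2 - 33x + 27
After multiplying by (x - 4): x^4 + x^3 - 53x^2 + 159x - 108

x^4 + x^3 - 53x^2 + 159x - 108


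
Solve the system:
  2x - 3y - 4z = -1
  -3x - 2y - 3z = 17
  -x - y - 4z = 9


Using Cramer's rule. Expand each determinant along the first row.
D  = 2*[(-2)*(-4) - (-3)*(-1)] - (-3)*[(-3)*(-4) - (-3)*(-1)] + (-4)*[(-3)*(-1) - (-2)*(-1)]
  = 2*(5) - (-3)*(9) + (-4)*(1) = 33
Dx = (-1)*[(-2)*(-4) - (-3)*(-1)] - (-3)*[17*(-4) - (-3)*9] + (-4)*[17*(-1) - (-2)*9]
  = (-1)*(5) - (-3)*(-41) + (-4)*(1) = -132
Dy = 2*[17*(-4) - (-3)*9] - (-1)*[(-3)*(-4) - (-3)*(-1)] + (-4)*[(-3)*9 - 17*(-1)]
  = 2*(-41) - (-1)*(9) + (-4)*(-10) = -33
Dz = 2*[(-2)*9 - 17*(-1)] - (-3)*[(-3)*9 - 17*(-1)] + (-1)*[(-3)*(-1) - (-2)*(-1)]
  = 2*(-1) - (-3)*(-10) + (-1)*(1) = -33
x = Dx/D = -132/33 = -4, y = Dy/D = -33/33 = -1, z = Dz/D = -33/33 = -1
Check eq1: (2)(-4) + (-3)(-1) + (-4)(-1) = -1 = -1 ✓
Check eq2: (-3)(-4) + (-2)(-1) + (-3)(-1) = 17 = 17 ✓
Check eq3: (-1)(-4) + (-1)(-1) + (-4)(-1) = 9 = 9 ✓

x = -4, y = -1, z = -1


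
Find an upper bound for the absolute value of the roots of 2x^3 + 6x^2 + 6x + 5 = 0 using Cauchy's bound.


Cauchy's bound: all roots r satisfy |r| <= 1 + max(|a_i/a_n|) for i = 0,...,n-1
where a_n is the leading coefficient.

Coefficients: [2, 6, 6, 5]
Leading coefficient a_n = 2
Ratios |a_i/a_n|: 3, 3, 5/2
Maximum ratio: 3
Cauchy's bound: |r| <= 1 + 3 = 4

Upper bound = 4


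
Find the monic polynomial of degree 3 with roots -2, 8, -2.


A monic polynomial with roots -2, 8, -2 is:
p(x) = (x + 2)(x - 8)(x + 2)
After multiplying by (x + 2): x + 2
After multiplying by (x - 8): x^2 - 6x - 16
After multiplying by (x + 2): x^3 - 4x^2 - 28x - 32

x^3 - 4x^2 - 28x - 32


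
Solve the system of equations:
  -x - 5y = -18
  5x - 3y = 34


Using Cramer's rule:
Determinant D = (-1)(-3) - (5)(-5) = 3 + 25 = 28
Dx = (-18)(-3) - (34)(-5) = 54 + 170 = 224
Dy = (-1)(34) - (5)(-18) = -34 + 90 = 56
x = Dx/D = 224/28 = 8
y = Dy/D = 56/28 = 2

x = 8, y = 2


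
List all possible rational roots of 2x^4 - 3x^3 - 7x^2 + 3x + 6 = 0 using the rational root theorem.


Rational root theorem: possible roots are ±p/q where:
  p divides the constant term (6): p ∈ {1, 2, 3, 6}
  q divides the leading coefficient (2): q ∈ {1, 2}

All possible rational roots: -6, -3, -2, -3/2, -1, -1/2, 1/2, 1, 3/2, 2, 3, 6

-6, -3, -2, -3/2, -1, -1/2, 1/2, 1, 3/2, 2, 3, 6


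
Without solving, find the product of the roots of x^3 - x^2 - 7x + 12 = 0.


By Vieta's formulas for x^3 + bx^2 + cx + d = 0:
  r1 + r2 + r3 = -b/a = 1
  r1*r2 + r1*r3 + r2*r3 = c/a = -7
  r1*r2*r3 = -d/a = -12


Product = -12


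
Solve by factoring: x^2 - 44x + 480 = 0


We need two numbers that multiply to 480 and add to -44.
Those numbers are -24 and -20 (since (-24) * (-20) = 480 and (-24) + (-20) = -44).
So x^2 - 44x + 480 = (x - 24)(x - 20) = 0
Setting each factor to zero: x = 24 or x = 20

x = 20, x = 24


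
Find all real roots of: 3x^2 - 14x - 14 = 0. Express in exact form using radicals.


Using the quadratic formula: x = (-b ± sqrt(b^2 - 4ac)) / (2a)
Here a = 3, b = -14, c = -14
Discriminant = b^2 - 4ac = (-14)^2 - 4(3)(-14) = 196 + 168 = 364
Since discriminant = 364 > 0, there are two real roots.
x = (14 ± 2*sqrt(91)) / 6
Simplifying: x = (7 ± sqrt(91)) / 3
Numerically: x ≈ 5.5131 or x ≈ -0.8465

x = (7 + sqrt(91)) / 3 or x = (7 - sqrt(91)) / 3


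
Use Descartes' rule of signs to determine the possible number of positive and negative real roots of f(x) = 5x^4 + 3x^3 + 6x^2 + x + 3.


Descartes' rule of signs:

For positive roots, count sign changes in f(x) = 5x^4 + 3x^3 + 6x^2 + x + 3:
Signs of coefficients: +, +, +, +, +
Number of sign changes: 0
Possible positive real roots: 0

For negative roots, examine f(-x) = 5x^4 - 3x^3 + 6x^2 - x + 3:
Signs of coefficients: +, -, +, -, +
Number of sign changes: 4
Possible negative real roots: 4, 2, 0

Positive roots: 0; Negative roots: 4 or 2 or 0


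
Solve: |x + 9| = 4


An absolute value equation |expr| = 4 gives two cases:
Case 1: x + 9 = 4
  x = -5, so x = -5
Case 2: x + 9 = -4
  x = -13, so x = -13

x = -13, x = -5


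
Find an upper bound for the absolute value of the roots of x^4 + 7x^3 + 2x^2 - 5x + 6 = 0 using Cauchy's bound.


Cauchy's bound: all roots r satisfy |r| <= 1 + max(|a_i/a_n|) for i = 0,...,n-1
where a_n is the leading coefficient.

Coefficients: [1, 7, 2, -5, 6]
Leading coefficient a_n = 1
Ratios |a_i/a_n|: 7, 2, 5, 6
Maximum ratio: 7
Cauchy's bound: |r| <= 1 + 7 = 8

Upper bound = 8


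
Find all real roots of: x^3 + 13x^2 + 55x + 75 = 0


Let p(x) = x^3 + 13x^2 + 55x + 75. By the rational root theorem (leading coefficient 1), any rational root is an integer divisor of 75: try ±1, ±2, ... in turn.
Test x = 1: value = 144 ≠ 0.
Test x = -1: value = 32 ≠ 0.
Test x = 3: value = 384 ≠ 0.
Test x = -3: value = 0 ✓, so (x + 3) is a factor.
Synthetic division by (x + 3): bring down 1; 1(-3) + 13 = 10; 10(-3) + 55 = 25; 25(-3) + 75 = 0 → quotient x^2 + 10x + 25, remainder 0.
Solve the quadratic x^2 + 10x + 25 = 0: discriminant = 10^2 - 4(1)(25) = 100 - 100 = 0.
Discriminant = 0, so a double root: x = -10/2 = -5.

x = -5 (multiplicity 2), x = -3


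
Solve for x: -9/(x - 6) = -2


Multiply both sides by (x - 6): -9 = -2(x - 6)
Distribute: -9 = -2x + 12
-2x = -9 - 12 = -21
x = 21/2

x = 21/2


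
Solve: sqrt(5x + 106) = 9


Square both sides: 5x + 106 = 9^2 = 81
5x = 81 - 106 = -25
x = -5
Check: sqrt(5*(-5) + 106) = sqrt(81) = 9 ✓

x = -5


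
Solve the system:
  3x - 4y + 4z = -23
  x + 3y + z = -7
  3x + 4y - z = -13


Using Cramer's rule. Expand each determinant along the first row.
D  = 3*[3*(-1) - 1*4] - (-4)*[1*(-1) - 1*3] + 4*[1*4 - 3*3]
  = 3*(-7) - (-4)*(-4) + 4*(-5) = -57
Dx = (-23)*[3*(-1) - 1*4] - (-4)*[(-7)*(-1) - 1*(-13)] + 4*[(-7)*4 - 3*(-13)]
  = (-23)*(-7) - (-4)*(20) + 4*(11) = 285
Dy = 3*[(-7)*(-1) - 1*(-13)] - (-23)*[1*(-1) - 1*3] + 4*[1*(-13) - (-7)*3]
  = 3*(20) - (-23)*(-4) + 4*(8) = 0
Dz = 3*[3*(-13) - (-7)*4] - (-4)*[1*(-13) - (-7)*3] + (-23)*[1*4 - 3*3]
  = 3*(-11) - (-4)*(8) + (-23)*(-5) = 114
x = Dx/D = 285/-57 = -5, y = Dy/D = 0/-57 = 0, z = Dz/D = 114/-57 = -2
Check eq1: (3)(-5) + (-4)(0) + (4)(-2) = -23 = -23 ✓
Check eq2: (1)(-5) + (3)(0) + (1)(-2) = -7 = -7 ✓
Check eq3: (3)(-5) + (4)(0) + (-1)(-2) = -13 = -13 ✓

x = -5, y = 0, z = -2


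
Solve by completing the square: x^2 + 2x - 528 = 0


Start: x^2 + 2x - 528 = 0
Move constant: x^2 + 2x = 528
Half of 2 is 1, squared is 1
Add 1 to both sides: x^2 + 2x + 1 = 529
(x + 1)^2 = 529
x + 1 = ±23
x = -1 + 23 = 22 or x = -1 - 23 = -24

x = -24, x = 22


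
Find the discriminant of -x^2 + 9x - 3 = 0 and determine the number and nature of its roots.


For ax^2 + bx + c = 0, discriminant D = b^2 - 4ac
Here a = -1, b = 9, c = -3
D = (9)^2 - 4(-1)(-3) = 81 - 12 = 69

D = 69 > 0 but not a perfect square
The equation has 2 distinct real irrational roots.

Discriminant = 69, 2 distinct real irrational roots


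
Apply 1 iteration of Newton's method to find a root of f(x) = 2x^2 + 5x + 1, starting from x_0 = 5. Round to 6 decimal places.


Newton's method: x_(n+1) = x_n - f(x_n)/f'(x_n)
f(x) = 2x^2 + 5x + 1
f'(x) = 4x + 5

Iteration 1:
  f(5.000000) = 76.000000
  f'(5.000000) = 25.000000
  x_1 = 5.000000 - (76.000000)/(25.000000) = 1.960000

x_1 = 1.960000


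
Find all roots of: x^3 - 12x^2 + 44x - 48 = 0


Let p(x) = x^3 - 12x^2 + 44x - 48. By the rational root theorem (leading coefficient 1), any rational root is an integer divisor of 48: try ±1, ±2, ... in turn.
Test x = 1: value = -15 ≠ 0.
Test x = -1: value = -105 ≠ 0.
Test x = 2: value = 0 ✓, so (x - 2) is a factor.
Synthetic division by (x - 2): bring down 1; 1(2) - 12 = -10; (-10)(2) + 44 = 24; 24(2) - 48 = 0 → quotient x^2 - 10x + 24, remainder 0.
Solve the quadratic x^2 - 10x + 24 = 0: discriminant = (-10)^2 - 4(1)(24) = 100 - 96 = 4.
sqrt(4) = 2, so x = (10 ± 2)/2: x = 6 or x = 4.
Collecting all roots found:

x = 2, x = 4, x = 6


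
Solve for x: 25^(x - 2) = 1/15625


Express both sides with the same base.
1/15625 = 25^(-3)
Since the bases match, equate exponents: x - 2 = -3
So x = -3 - (-2) = -1

x = -1


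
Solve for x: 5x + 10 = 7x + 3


Starting with: 5x + 10 = 7x + 3
Move all x terms to left: (5 - 7)x = 3 - 10
Simplify: -2x = -7
Divide both sides by -2: x = 7/2

x = 7/2


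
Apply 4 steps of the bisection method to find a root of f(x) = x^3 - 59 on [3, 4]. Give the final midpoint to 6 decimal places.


f(x) = x^3 - 59
f(3) = -32 < 0
f(4) = 5 > 0

Step 1: midpoint = (3.000000 + 4.000000)/2 = 3.500000
  f(3.500000) = -16.125000
  f(mid) < 0, so root is in [3.500000, 4.000000]

Step 2: midpoint = (3.500000 + 4.000000)/2 = 3.750000
  f(3.750000) = -6.265625
  f(mid) < 0, so root is in [3.750000, 4.000000]

Step 3: midpoint = (3.750000 + 4.000000)/2 = 3.875000
  f(3.875000) = -0.814453
  f(mid) < 0, so root is in [3.875000, 4.000000]

Step 4: midpoint = (3.875000 + 4.000000)/2 = 3.937500
  f(3.937500) = 2.046631
  f(mid) > 0, so root is in [3.875000, 3.937500]

midpoint = 3.937500


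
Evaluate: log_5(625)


We need the exponent such that 5^? = 625
5^4 = 625
Therefore log_5(625) = 4

4


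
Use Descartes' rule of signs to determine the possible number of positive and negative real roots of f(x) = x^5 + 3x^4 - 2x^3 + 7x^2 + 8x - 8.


Descartes' rule of signs:

For positive roots, count sign changes in f(x) = x^5 + 3x^4 - 2x^3 + 7x^2 + 8x - 8:
Signs of coefficients: +, +, -, +, +, -
Number of sign changes: 3
Possible positive real roots: 3, 1

For negative roots, examine f(-x) = -x^5 + 3x^4 + 2x^3 + 7x^2 - 8x - 8:
Signs of coefficients: -, +, +, +, -, -
Number of sign changes: 2
Possible negative real roots: 2, 0

Positive roots: 3 or 1; Negative roots: 2 or 0


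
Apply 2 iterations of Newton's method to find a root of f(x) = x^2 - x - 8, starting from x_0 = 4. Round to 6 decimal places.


Newton's method: x_(n+1) = x_n - f(x_n)/f'(x_n)
f(x) = x^2 - x - 8
f'(x) = 2x - 1

Iteration 1:
  f(4.000000) = 4.000000
  f'(4.000000) = 7.000000
  x_1 = 4.000000 - (4.000000)/(7.000000) = 3.428571

Iteration 2:
  f(3.428571) = 0.326531
  f'(3.428571) = 5.857143
  x_2 = 3.428571 - (0.326531)/(5.857143) = 3.372822

x_2 = 3.372822


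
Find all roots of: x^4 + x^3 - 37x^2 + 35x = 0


The constant term is 0, so x = 0 is a root. Factor out x:
  x^3 + x^2 - 37x + 35 = 0
Let p(x) = x^3 + x^2 - 37x + 35. By the rational root theorem (leading coefficient 1), any rational root is an integer divisor of 35: try ±1, ±2, ... in turn.
Test x = 1: value = 0 ✓, so (x - 1) is a factor.
Synthetic division by (x - 1): bring down 1; 1(1) + 1 = 2; 2(1) - 37 = -35; (-35)(1) + 35 = 0 → quotient x^2 + 2x - 35, remainder 0.
Solve the quadratic x^2 + 2x - 35 = 0: discriminant = 2^2 - 4(1)(-35) = 4 + 140 = 144.
sqrt(144) = 12, so x = (-2 ± 12)/2: x = 5 or x = -7.
Collecting all roots found:

x = -7, x = 0, x = 1, x = 5


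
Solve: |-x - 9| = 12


An absolute value equation |expr| = 12 gives two cases:
Case 1: -x - 9 = 12
  -x = 21, so x = -21
Case 2: -x - 9 = -12
  -x = -3, so x = 3

x = -21, x = 3


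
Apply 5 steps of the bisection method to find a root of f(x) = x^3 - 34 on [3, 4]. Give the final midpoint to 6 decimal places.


f(x) = x^3 - 34
f(3) = -7 < 0
f(4) = 30 > 0

Step 1: midpoint = (3.000000 + 4.000000)/2 = 3.500000
  f(3.500000) = 8.875000
  f(mid) > 0, so root is in [3.000000, 3.500000]

Step 2: midpoint = (3.000000 + 3.500000)/2 = 3.250000
  f(3.250000) = 0.328125
  f(mid) > 0, so root is in [3.000000, 3.250000]

Step 3: midpoint = (3.000000 + 3.250000)/2 = 3.125000
  f(3.125000) = -3.482422
  f(mid) < 0, so root is in [3.125000, 3.250000]

Step 4: midpoint = (3.125000 + 3.250000)/2 = 3.187500
  f(3.187500) = -1.614502
  f(mid) < 0, so root is in [3.187500, 3.250000]

Step 5: midpoint = (3.187500 + 3.250000)/2 = 3.218750
  f(3.218750) = -0.652618
  f(mid) < 0, so root is in [3.218750, 3.250000]

midpoint = 3.218750


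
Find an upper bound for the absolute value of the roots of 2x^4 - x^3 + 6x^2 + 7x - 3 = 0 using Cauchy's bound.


Cauchy's bound: all roots r satisfy |r| <= 1 + max(|a_i/a_n|) for i = 0,...,n-1
where a_n is the leading coefficient.

Coefficients: [2, -1, 6, 7, -3]
Leading coefficient a_n = 2
Ratios |a_i/a_n|: 1/2, 3, 7/2, 3/2
Maximum ratio: 7/2
Cauchy's bound: |r| <= 1 + 7/2 = 9/2

Upper bound = 9/2


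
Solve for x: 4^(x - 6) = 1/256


Express both sides with the same base.
1/256 = 4^(-4)
Since the bases match, equate exponents: x - 6 = -4
So x = -4 - (-6) = 2

x = 2


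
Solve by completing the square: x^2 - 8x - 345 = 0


Start: x^2 - 8x - 345 = 0
Move constant: x^2 - 8x = 345
Half of -8 is -4, squared is 16
Add 16 to both sides: x^2 - 8x + 16 = 361
(x - 4)^2 = 361
x - 4 = ±19
x = 4 + 19 = 23 or x = 4 - 19 = -15

x = -15, x = 23


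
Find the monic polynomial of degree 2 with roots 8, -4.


A monic polynomial with roots 8, -4 is:
p(x) = (x - 8)(x + 4)
After multiplying by (x - 8): x - 8
After multiplying by (x + 4): x^2 - 4x - 32

x^2 - 4x - 32


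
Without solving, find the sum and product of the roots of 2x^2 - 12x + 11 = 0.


By Vieta's formulas for ax^2 + bx + c = 0:
  Sum of roots = -b/a
  Product of roots = c/a

Here a = 2, b = -12, c = 11
Sum = -(-12)/2 = 6
Product = 11/2 = 11/2

Sum = 6, Product = 11/2


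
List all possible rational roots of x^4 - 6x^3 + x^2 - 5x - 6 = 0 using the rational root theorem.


Rational root theorem: possible roots are ±p/q where:
  p divides the constant term (-6): p ∈ {1, 2, 3, 6}
  q divides the leading coefficient (1): q ∈ {1}

All possible rational roots: -6, -3, -2, -1, 1, 2, 3, 6

-6, -3, -2, -1, 1, 2, 3, 6


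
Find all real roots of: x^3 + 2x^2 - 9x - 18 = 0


Let p(x) = x^3 + 2x^2 - 9x - 18. By the rational root theorem (leading coefficient 1), any rational root is an integer divisor of 18: try ±1, ±2, ... in turn.
Test x = 1: value = -24 ≠ 0.
Test x = -1: value = -8 ≠ 0.
Test x = 2: value = -20 ≠ 0.
Test x = -2: value = 0 ✓, so (x + 2) is a factor.
Synthetic division by (x + 2): bring down 1; 1(-2) + 2 = 0; 0(-2) - 9 = -9; (-9)(-2) - 18 = 0 → quotient x^2 - 9, remainder 0.
Solve the quadratic x^2 - 9 = 0: discriminant = 0^2 - 4(1)(-9) = 0 + 36 = 36.
sqrt(36) = 6, so x = (0 ± 6)/2: x = 3 or x = -3.

x = -3, x = -2, x = 3


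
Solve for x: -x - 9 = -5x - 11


Starting with: -x - 9 = -5x - 11
Move all x terms to left: (-1 + 5)x = -11 + 9
Simplify: 4x = -2
Divide both sides by 4: x = -1/2

x = -1/2


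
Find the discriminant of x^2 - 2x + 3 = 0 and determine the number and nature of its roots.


For ax^2 + bx + c = 0, discriminant D = b^2 - 4ac
Here a = 1, b = -2, c = 3
D = (-2)^2 - 4(1)(3) = 4 - 12 = -8

D = -8 < 0
The equation has no real roots (2 complex conjugate roots).

Discriminant = -8, no real roots (2 complex conjugate roots)


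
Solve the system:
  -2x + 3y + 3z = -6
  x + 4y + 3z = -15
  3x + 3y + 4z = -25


Using Cramer's rule. Expand each determinant along the first row.
D  = (-2)*[4*4 - 3*3] - 3*[1*4 - 3*3] + 3*[1*3 - 4*3]
  = (-2)*(7) - 3*(-5) + 3*(-9) = -26
Dx = (-6)*[4*4 - 3*3] - 3*[(-15)*4 - 3*(-25)] + 3*[(-15)*3 - 4*(-25)]
  = (-6)*(7) - 3*(15) + 3*(55) = 78
Dy = (-2)*[(-15)*4 - 3*(-25)] - (-6)*[1*4 - 3*3] + 3*[1*(-25) - (-15)*3]
  = (-2)*(15) - (-6)*(-5) + 3*(20) = 0
Dz = (-2)*[4*(-25) - (-15)*3] - 3*[1*(-25) - (-15)*3] + (-6)*[1*3 - 4*3]
  = (-2)*(-55) - 3*(20) + (-6)*(-9) = 104
x = Dx/D = 78/-26 = -3, y = Dy/D = 0/-26 = 0, z = Dz/D = 104/-26 = -4
Check eq1: (-2)(-3) + (3)(0) + (3)(-4) = -6 = -6 ✓
Check eq2: (1)(-3) + (4)(0) + (3)(-4) = -15 = -15 ✓
Check eq3: (3)(-3) + (3)(0) + (4)(-4) = -25 = -25 ✓

x = -3, y = 0, z = -4


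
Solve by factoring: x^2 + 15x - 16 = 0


We need two numbers that multiply to -16 and add to 15.
Those numbers are 16 and -1 (since 16 * (-1) = -16 and 16 + (-1) = 15).
So x^2 + 15x - 16 = (x + 16)(x - 1) = 0
Setting each factor to zero: x = -16 or x = 1

x = -16, x = 1


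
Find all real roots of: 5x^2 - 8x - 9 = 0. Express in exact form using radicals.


Using the quadratic formula: x = (-b ± sqrt(b^2 - 4ac)) / (2a)
Here a = 5, b = -8, c = -9
Discriminant = b^2 - 4ac = (-8)^2 - 4(5)(-9) = 64 + 180 = 244
Since discriminant = 244 > 0, there are two real roots.
x = (8 ± 2*sqrt(61)) / 10
Simplifying: x = (4 ± sqrt(61)) / 5
Numerically: x ≈ 2.3620 or x ≈ -0.7620

x = (4 + sqrt(61)) / 5 or x = (4 - sqrt(61)) / 5


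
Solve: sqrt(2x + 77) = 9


Square both sides: 2x + 77 = 9^2 = 81
2x = 81 - 77 = 4
x = 2
Check: sqrt(2*2 + 77) = sqrt(81) = 9 ✓

x = 2


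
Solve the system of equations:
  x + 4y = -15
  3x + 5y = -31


Using Cramer's rule:
Determinant D = (1)(5) - (3)(4) = 5 - 12 = -7
Dx = (-15)(5) - (-31)(4) = -75 + 124 = 49
Dy = (1)(-31) - (3)(-15) = -31 + 45 = 14
x = Dx/D = 49/-7 = -7
y = Dy/D = 14/-7 = -2

x = -7, y = -2


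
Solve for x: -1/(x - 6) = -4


Multiply both sides by (x - 6): -1 = -4(x - 6)
Distribute: -1 = -4x + 24
-4x = -1 - 24 = -25
x = 25/4

x = 25/4


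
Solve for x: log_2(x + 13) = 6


Convert to exponential form: x + 13 = 2^6 = 64
x = 64 - 13 = 51
Check: log_2(51 + 13) = log_2(64) = log_2(64) = 6 ✓

x = 51


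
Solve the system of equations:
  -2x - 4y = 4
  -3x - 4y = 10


Using Cramer's rule:
Determinant D = (-2)(-4) - (-3)(-4) = 8 - 12 = -4
Dx = (4)(-4) - (10)(-4) = -16 + 40 = 24
Dy = (-2)(10) - (-3)(4) = -20 + 12 = -8
x = Dx/D = 24/-4 = -6
y = Dy/D = -8/-4 = 2

x = -6, y = 2


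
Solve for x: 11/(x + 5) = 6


Multiply both sides by (x + 5): 11 = 6(x + 5)
Distribute: 11 = 6x + 30
6x = 11 - 30 = -19
x = -19/6

x = -19/6


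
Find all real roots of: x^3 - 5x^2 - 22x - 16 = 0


Let p(x) = x^3 - 5x^2 - 22x - 16. By the rational root theorem (leading coefficient 1), any rational root is an integer divisor of 16: try ±1, ±2, ... in turn.
Test x = 1: value = -42 ≠ 0.
Test x = -1: value = 0 ✓, so (x + 1) is a factor.
Synthetic division by (x + 1): bring down 1; 1(-1) - 5 = -6; (-6)(-1) - 22 = -16; (-16)(-1) - 16 = 0 → quotient x^2 - 6x - 16, remainder 0.
Solve the quadratic x^2 - 6x - 16 = 0: discriminant = (-6)^2 - 4(1)(-16) = 36 + 64 = 100.
sqrt(100) = 10, so x = (6 ± 10)/2: x = 8 or x = -2.

x = -2, x = -1, x = 8


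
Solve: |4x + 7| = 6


An absolute value equation |expr| = 6 gives two cases:
Case 1: 4x + 7 = 6
  4x = -1, so x = -1/4
Case 2: 4x + 7 = -6
  4x = -13, so x = -13/4

x = -13/4, x = -1/4


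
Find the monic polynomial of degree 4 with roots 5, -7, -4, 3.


A monic polynomial with roots 5, -7, -4, 3 is:
p(x) = (x - 5)(x + 7)(x + 4)(x - 3)
After multiplying by (x - 5): x - 5
After multiplying by (x + 7): x^2 + 2x - 35
After multiplying by (x + 4): x^3 + 6x^2 - 27x - 140
After multiplying by (x - 3): x^4 + 3x^3 - 45x^2 - 59x + 420

x^4 + 3x^3 - 45x^2 - 59x + 420


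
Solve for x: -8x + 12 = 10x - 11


Starting with: -8x + 12 = 10x - 11
Move all x terms to left: (-8 - 10)x = -11 - 12
Simplify: -18x = -23
Divide both sides by -18: x = 23/18

x = 23/18


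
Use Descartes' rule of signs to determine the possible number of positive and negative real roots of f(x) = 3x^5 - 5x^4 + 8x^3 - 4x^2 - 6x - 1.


Descartes' rule of signs:

For positive roots, count sign changes in f(x) = 3x^5 - 5x^4 + 8x^3 - 4x^2 - 6x - 1:
Signs of coefficients: +, -, +, -, -, -
Number of sign changes: 3
Possible positive real roots: 3, 1

For negative roots, examine f(-x) = -3x^5 - 5x^4 - 8x^3 - 4x^2 + 6x - 1:
Signs of coefficients: -, -, -, -, +, -
Number of sign changes: 2
Possible negative real roots: 2, 0

Positive roots: 3 or 1; Negative roots: 2 or 0


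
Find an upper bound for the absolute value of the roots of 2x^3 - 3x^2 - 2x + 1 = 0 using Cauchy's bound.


Cauchy's bound: all roots r satisfy |r| <= 1 + max(|a_i/a_n|) for i = 0,...,n-1
where a_n is the leading coefficient.

Coefficients: [2, -3, -2, 1]
Leading coefficient a_n = 2
Ratios |a_i/a_n|: 3/2, 1, 1/2
Maximum ratio: 3/2
Cauchy's bound: |r| <= 1 + 3/2 = 5/2

Upper bound = 5/2


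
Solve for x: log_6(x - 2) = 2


Convert to exponential form: x - 2 = 6^2 = 36
x = 36 + 2 = 38
Check: log_6(38 - 2) = log_6(36) = log_6(36) = 2 ✓

x = 38


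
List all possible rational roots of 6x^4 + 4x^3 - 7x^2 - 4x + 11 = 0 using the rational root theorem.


Rational root theorem: possible roots are ±p/q where:
  p divides the constant term (11): p ∈ {1, 11}
  q divides the leading coefficient (6): q ∈ {1, 2, 3, 6}

All possible rational roots: -11, -11/2, -11/3, -11/6, -1, -1/2, -1/3, -1/6, 1/6, 1/3, 1/2, 1, 11/6, 11/3, 11/2, 11

-11, -11/2, -11/3, -11/6, -1, -1/2, -1/3, -1/6, 1/6, 1/3, 1/2, 1, 11/6, 11/3, 11/2, 11


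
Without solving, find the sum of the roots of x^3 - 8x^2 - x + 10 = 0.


By Vieta's formulas for x^3 + bx^2 + cx + d = 0:
  r1 + r2 + r3 = -b/a = 8
  r1*r2 + r1*r3 + r2*r3 = c/a = -1
  r1*r2*r3 = -d/a = -10


Sum = 8


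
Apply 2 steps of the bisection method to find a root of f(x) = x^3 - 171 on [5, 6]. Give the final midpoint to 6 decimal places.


f(x) = x^3 - 171
f(5) = -46 < 0
f(6) = 45 > 0

Step 1: midpoint = (5.000000 + 6.000000)/2 = 5.500000
  f(5.500000) = -4.625000
  f(mid) < 0, so root is in [5.500000, 6.000000]

Step 2: midpoint = (5.500000 + 6.000000)/2 = 5.750000
  f(5.750000) = 19.109375
  f(mid) > 0, so root is in [5.500000, 5.750000]

midpoint = 5.750000


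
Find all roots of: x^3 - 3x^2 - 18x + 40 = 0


Let p(x) = x^3 - 3x^2 - 18x + 40. By the rational root theorem (leading coefficient 1), any rational root is an integer divisor of 40: try ±1, ±2, ... in turn.
Test x = 1: value = 20 ≠ 0.
Test x = -1: value = 54 ≠ 0.
Test x = 2: value = 0 ✓, so (x - 2) is a factor.
Synthetic division by (x - 2): bring down 1; 1(2) - 3 = -1; (-1)(2) - 18 = -20; (-20)(2) + 40 = 0 → quotient x^2 - x - 20, remainder 0.
Solve the quadratic x^2 - x - 20 = 0: discriminant = (-1)^2 - 4(1)(-20) = 1 + 80 = 81.
sqrt(81) = 9, so x = (1 ± 9)/2: x = 5 or x = -4.
Collecting all roots found:

x = -4, x = 2, x = 5


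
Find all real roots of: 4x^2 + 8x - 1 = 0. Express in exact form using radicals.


Using the quadratic formula: x = (-b ± sqrt(b^2 - 4ac)) / (2a)
Here a = 4, b = 8, c = -1
Discriminant = b^2 - 4ac = 8^2 - 4(4)(-1) = 64 + 16 = 80
Since discriminant = 80 > 0, there are two real roots.
x = (-8 ± 4*sqrt(5)) / 8
Simplifying: x = (-2 ± sqrt(5)) / 2
Numerically: x ≈ 0.1180 or x ≈ -2.1180

x = (-2 + sqrt(5)) / 2 or x = (-2 - sqrt(5)) / 2


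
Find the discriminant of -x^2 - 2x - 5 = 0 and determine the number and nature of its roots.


For ax^2 + bx + c = 0, discriminant D = b^2 - 4ac
Here a = -1, b = -2, c = -5
D = (-2)^2 - 4(-1)(-5) = 4 - 20 = -16

D = -16 < 0
The equation has no real roots (2 complex conjugate roots).

Discriminant = -16, no real roots (2 complex conjugate roots)


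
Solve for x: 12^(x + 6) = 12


Express both sides with the same base.
12 = 12^1
Since the bases match, equate exponents: x + 6 = 1
So x = 1 - (6) = -5

x = -5


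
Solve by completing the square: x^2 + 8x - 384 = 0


Start: x^2 + 8x - 384 = 0
Move constant: x^2 + 8x = 384
Half of 8 is 4, squared is 16
Add 16 to both sides: x^2 + 8x + 16 = 400
(x + 4)^2 = 400
x + 4 = ±20
x = -4 + 20 = 16 or x = -4 - 20 = -24

x = -24, x = 16


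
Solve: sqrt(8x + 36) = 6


Square both sides: 8x + 36 = 6^2 = 36
8x = 36 - 36 = 0
x = 0
Check: sqrt(8*0 + 36) = sqrt(36) = 6 ✓

x = 0


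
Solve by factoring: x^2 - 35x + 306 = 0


We need two numbers that multiply to 306 and add to -35.
Those numbers are -18 and -17 (since (-18) * (-17) = 306 and (-18) + (-17) = -35).
So x^2 - 35x + 306 = (x - 18)(x - 17) = 0
Setting each factor to zero: x = 18 or x = 17

x = 17, x = 18


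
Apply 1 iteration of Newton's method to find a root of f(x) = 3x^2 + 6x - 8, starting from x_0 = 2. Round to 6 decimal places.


Newton's method: x_(n+1) = x_n - f(x_n)/f'(x_n)
f(x) = 3x^2 + 6x - 8
f'(x) = 6x + 6

Iteration 1:
  f(2.000000) = 16.000000
  f'(2.000000) = 18.000000
  x_1 = 2.000000 - (16.000000)/(18.000000) = 1.111111

x_1 = 1.111111


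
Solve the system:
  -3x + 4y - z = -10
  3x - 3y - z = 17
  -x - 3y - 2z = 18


Using Cramer's rule. Expand each determinant along the first row.
D  = (-3)*[(-3)*(-2) - (-1)*(-3)] - 4*[3*(-2) - (-1)*(-1)] + (-1)*[3*(-3) - (-3)*(-1)]
  = (-3)*(3) - 4*(-7) + (-1)*(-12) = 31
Dx = (-10)*[(-3)*(-2) - (-1)*(-3)] - 4*[17*(-2) - (-1)*18] + (-1)*[17*(-3) - (-3)*18]
  = (-10)*(3) - 4*(-16) + (-1)*(3) = 31
Dy = (-3)*[17*(-2) - (-1)*18] - (-10)*[3*(-2) - (-1)*(-1)] + (-1)*[3*18 - 17*(-1)]
  = (-3)*(-16) - (-10)*(-7) + (-1)*(71) = -93
Dz = (-3)*[(-3)*18 - 17*(-3)] - 4*[3*18 - 17*(-1)] + (-10)*[3*(-3) - (-3)*(-1)]
  = (-3)*(-3) - 4*(71) + (-10)*(-12) = -155
x = Dx/D = 31/31 = 1, y = Dy/D = -93/31 = -3, z = Dz/D = -155/31 = -5
Check eq1: (-3)(1) + (4)(-3) + (-1)(-5) = -10 = -10 ✓
Check eq2: (3)(1) + (-3)(-3) + (-1)(-5) = 17 = 17 ✓
Check eq3: (-1)(1) + (-3)(-3) + (-2)(-5) = 18 = 18 ✓

x = 1, y = -3, z = -5


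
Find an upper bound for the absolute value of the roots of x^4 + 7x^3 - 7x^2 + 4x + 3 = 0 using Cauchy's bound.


Cauchy's bound: all roots r satisfy |r| <= 1 + max(|a_i/a_n|) for i = 0,...,n-1
where a_n is the leading coefficient.

Coefficients: [1, 7, -7, 4, 3]
Leading coefficient a_n = 1
Ratios |a_i/a_n|: 7, 7, 4, 3
Maximum ratio: 7
Cauchy's bound: |r| <= 1 + 7 = 8

Upper bound = 8


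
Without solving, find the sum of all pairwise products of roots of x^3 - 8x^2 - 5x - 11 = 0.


By Vieta's formulas for x^3 + bx^2 + cx + d = 0:
  r1 + r2 + r3 = -b/a = 8
  r1*r2 + r1*r3 + r2*r3 = c/a = -5
  r1*r2*r3 = -d/a = 11


Sum of pairwise products = -5


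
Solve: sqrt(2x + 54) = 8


Square both sides: 2x + 54 = 8^2 = 64
2x = 64 - 54 = 10
x = 5
Check: sqrt(2*5 + 54) = sqrt(64) = 8 ✓

x = 5


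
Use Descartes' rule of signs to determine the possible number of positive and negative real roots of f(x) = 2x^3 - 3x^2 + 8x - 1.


Descartes' rule of signs:

For positive roots, count sign changes in f(x) = 2x^3 - 3x^2 + 8x - 1:
Signs of coefficients: +, -, +, -
Number of sign changes: 3
Possible positive real roots: 3, 1

For negative roots, examine f(-x) = -2x^3 - 3x^2 - 8x - 1:
Signs of coefficients: -, -, -, -
Number of sign changes: 0
Possible negative real roots: 0

Positive roots: 3 or 1; Negative roots: 0


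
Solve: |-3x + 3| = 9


An absolute value equation |expr| = 9 gives two cases:
Case 1: -3x + 3 = 9
  -3x = 6, so x = -2
Case 2: -3x + 3 = -9
  -3x = -12, so x = 4

x = -2, x = 4


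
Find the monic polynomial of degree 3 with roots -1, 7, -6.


A monic polynomial with roots -1, 7, -6 is:
p(x) = (x + 1)(x - 7)(x + 6)
After multiplying by (x + 1): x + 1
After multiplying by (x - 7): x^2 - 6x - 7
After multiplying by (x + 6): x^3 - 43x - 42

x^3 - 43x - 42


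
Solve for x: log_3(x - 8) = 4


Convert to exponential form: x - 8 = 3^4 = 81
x = 81 + 8 = 89
Check: log_3(89 - 8) = log_3(81) = log_3(81) = 4 ✓

x = 89


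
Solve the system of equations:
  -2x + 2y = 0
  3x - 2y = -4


Using Cramer's rule:
Determinant D = (-2)(-2) - (3)(2) = 4 - 6 = -2
Dx = (0)(-2) - (-4)(2) = 0 + 8 = 8
Dy = (-2)(-4) - (3)(0) = 8 - 0 = 8
x = Dx/D = 8/-2 = -4
y = Dy/D = 8/-2 = -4

x = -4, y = -4


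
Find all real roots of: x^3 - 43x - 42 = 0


Let p(x) = x^3 - 43x - 42. By the rational root theorem (leading coefficient 1), any rational root is an integer divisor of 42: try ±1, ±2, ... in turn.
Test x = 1: value = -84 ≠ 0.
Test x = -1: value = 0 ✓, so (x + 1) is a factor.
Synthetic division by (x + 1): bring down 1; 1(-1) + 0 = -1; (-1)(-1) - 43 = -42; (-42)(-1) - 42 = 0 → quotient x^2 - x - 42, remainder 0.
Solve the quadratic x^2 - x - 42 = 0: discriminant = (-1)^2 - 4(1)(-42) = 1 + 168 = 169.
sqrt(169) = 13, so x = (1 ± 13)/2: x = 7 or x = -6.

x = -6, x = -1, x = 7


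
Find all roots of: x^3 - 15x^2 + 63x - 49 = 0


Let p(x) = x^3 - 15x^2 + 63x - 49. By the rational root theorem (leading coefficient 1), any rational root is an integer divisor of 49: try ±1, ±2, ... in turn.
Test x = 1: value = 0 ✓, so (x - 1) is a factor.
Synthetic division by (x - 1): bring down 1; 1(1) - 15 = -14; (-14)(1) + 63 = 49; 49(1) - 49 = 0 → quotient x^2 - 14x + 49, remainder 0.
Solve the quadratic x^2 - 14x + 49 = 0: discriminant = (-14)^2 - 4(1)(49) = 196 - 196 = 0.
Discriminant = 0, so a double root: x = 14/2 = 7.
Collecting all roots found:

x = 1, x = 7 (multiplicity 2)


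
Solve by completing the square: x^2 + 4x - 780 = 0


Start: x^2 + 4x - 780 = 0
Move constant: x^2 + 4x = 780
Half of 4 is 2, squared is 4
Add 4 to both sides: x^2 + 4x + 4 = 784
(x + 2)^2 = 784
x + 2 = ±28
x = -2 + 28 = 26 or x = -2 - 28 = -30

x = -30, x = 26


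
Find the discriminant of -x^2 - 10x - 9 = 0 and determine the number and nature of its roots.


For ax^2 + bx + c = 0, discriminant D = b^2 - 4ac
Here a = -1, b = -10, c = -9
D = (-10)^2 - 4(-1)(-9) = 100 - 36 = 64

D = 64 > 0 and is a perfect square (sqrt = 8)
The equation has 2 distinct real rational roots.

Discriminant = 64, 2 distinct real rational roots


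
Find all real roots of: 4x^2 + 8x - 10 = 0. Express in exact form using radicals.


Using the quadratic formula: x = (-b ± sqrt(b^2 - 4ac)) / (2a)
Here a = 4, b = 8, c = -10
Discriminant = b^2 - 4ac = 8^2 - 4(4)(-10) = 64 + 160 = 224
Since discriminant = 224 > 0, there are two real roots.
x = (-8 ± 4*sqrt(14)) / 8
Simplifying: x = (-2 ± sqrt(14)) / 2
Numerically: x ≈ 0.8708 or x ≈ -2.8708

x = (-2 + sqrt(14)) / 2 or x = (-2 - sqrt(14)) / 2


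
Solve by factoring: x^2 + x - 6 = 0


We need two numbers that multiply to -6 and add to 1.
Those numbers are 3 and -2 (since 3 * (-2) = -6 and 3 + (-2) = 1).
So x^2 + x - 6 = (x + 3)(x - 2) = 0
Setting each factor to zero: x = -3 or x = 2

x = -3, x = 2


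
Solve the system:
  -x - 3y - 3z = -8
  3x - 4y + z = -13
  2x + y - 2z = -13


Using Cramer's rule. Expand each determinant along the first row.
D  = (-1)*[(-4)*(-2) - 1*1] - (-3)*[3*(-2) - 1*2] + (-3)*[3*1 - (-4)*2]
  = (-1)*(7) - (-3)*(-8) + (-3)*(11) = -64
Dx = (-8)*[(-4)*(-2) - 1*1] - (-3)*[(-13)*(-2) - 1*(-13)] + (-3)*[(-13)*1 - (-4)*(-13)]
  = (-8)*(7) - (-3)*(39) + (-3)*(-65) = 256
Dy = (-1)*[(-13)*(-2) - 1*(-13)] - (-8)*[3*(-2) - 1*2] + (-3)*[3*(-13) - (-13)*2]
  = (-1)*(39) - (-8)*(-8) + (-3)*(-13) = -64
Dz = (-1)*[(-4)*(-13) - (-13)*1] - (-3)*[3*(-13) - (-13)*2] + (-8)*[3*1 - (-4)*2]
  = (-1)*(65) - (-3)*(-13) + (-8)*(11) = -192
x = Dx/D = 256/-64 = -4, y = Dy/D = -64/-64 = 1, z = Dz/D = -192/-64 = 3
Check eq1: (-1)(-4) + (-3)(1) + (-3)(3) = -8 = -8 ✓
Check eq2: (3)(-4) + (-4)(1) + (1)(3) = -13 = -13 ✓
Check eq3: (2)(-4) + (1)(1) + (-2)(3) = -13 = -13 ✓

x = -4, y = 1, z = 3


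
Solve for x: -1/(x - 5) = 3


Multiply both sides by (x - 5): -1 = 3(x - 5)
Distribute: -1 = 3x - 15
3x = -1 + 15 = 14
x = 14/3

x = 14/3


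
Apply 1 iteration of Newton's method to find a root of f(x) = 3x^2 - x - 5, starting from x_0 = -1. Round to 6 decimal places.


Newton's method: x_(n+1) = x_n - f(x_n)/f'(x_n)
f(x) = 3x^2 - x - 5
f'(x) = 6x - 1

Iteration 1:
  f(-1.000000) = -1.000000
  f'(-1.000000) = -7.000000
  x_1 = -1.000000 - (-1.000000)/(-7.000000) = -1.142857

x_1 = -1.142857


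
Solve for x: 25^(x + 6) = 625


Express both sides with the same base.
625 = 25^2
Since the bases match, equate exponents: x + 6 = 2
So x = 2 - (6) = -4

x = -4


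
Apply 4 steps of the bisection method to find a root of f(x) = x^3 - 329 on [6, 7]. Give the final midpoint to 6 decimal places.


f(x) = x^3 - 329
f(6) = -113 < 0
f(7) = 14 > 0

Step 1: midpoint = (6.000000 + 7.000000)/2 = 6.500000
  f(6.500000) = -54.375000
  f(mid) < 0, so root is in [6.500000, 7.000000]

Step 2: midpoint = (6.500000 + 7.000000)/2 = 6.750000
  f(6.750000) = -21.453125
  f(mid) < 0, so root is in [6.750000, 7.000000]

Step 3: midpoint = (6.750000 + 7.000000)/2 = 6.875000
  f(6.875000) = -4.048828
  f(mid) < 0, so root is in [6.875000, 7.000000]

Step 4: midpoint = (6.875000 + 7.000000)/2 = 6.937500
  f(6.937500) = 4.894287
  f(mid) > 0, so root is in [6.875000, 6.937500]

midpoint = 6.937500


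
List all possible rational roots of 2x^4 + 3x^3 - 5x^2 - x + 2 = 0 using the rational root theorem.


Rational root theorem: possible roots are ±p/q where:
  p divides the constant term (2): p ∈ {1, 2}
  q divides the leading coefficient (2): q ∈ {1, 2}

All possible rational roots: -2, -1, -1/2, 1/2, 1, 2

-2, -1, -1/2, 1/2, 1, 2
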